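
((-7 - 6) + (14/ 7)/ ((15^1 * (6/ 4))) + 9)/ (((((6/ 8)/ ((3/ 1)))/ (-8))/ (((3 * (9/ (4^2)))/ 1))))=211.20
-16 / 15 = -1.07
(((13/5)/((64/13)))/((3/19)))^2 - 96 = -78163079/921600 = -84.81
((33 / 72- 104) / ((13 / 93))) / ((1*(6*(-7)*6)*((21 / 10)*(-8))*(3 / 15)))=-0.87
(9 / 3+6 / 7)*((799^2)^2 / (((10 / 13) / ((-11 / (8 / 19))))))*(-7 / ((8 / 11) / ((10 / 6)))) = 856449934767526.43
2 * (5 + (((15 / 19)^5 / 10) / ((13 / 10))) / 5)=322196620 / 32189287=10.01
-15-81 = -96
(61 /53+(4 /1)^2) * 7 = 6363 /53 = 120.06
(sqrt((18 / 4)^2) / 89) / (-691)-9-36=-5534919 / 122998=-45.00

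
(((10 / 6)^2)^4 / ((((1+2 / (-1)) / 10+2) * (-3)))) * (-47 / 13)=37.76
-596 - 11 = -607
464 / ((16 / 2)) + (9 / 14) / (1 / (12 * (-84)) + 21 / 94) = 641602 / 10537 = 60.89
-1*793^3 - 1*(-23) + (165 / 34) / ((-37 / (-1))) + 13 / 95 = -59596916203311 / 119510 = -498677233.73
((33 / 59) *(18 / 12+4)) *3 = 1089 / 118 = 9.23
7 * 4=28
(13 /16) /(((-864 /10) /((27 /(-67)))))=65 /17152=0.00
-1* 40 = -40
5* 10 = 50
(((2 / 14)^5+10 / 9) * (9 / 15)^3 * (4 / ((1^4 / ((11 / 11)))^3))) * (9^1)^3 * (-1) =-1470355092 / 2100875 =-699.88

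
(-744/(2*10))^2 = 34596/25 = 1383.84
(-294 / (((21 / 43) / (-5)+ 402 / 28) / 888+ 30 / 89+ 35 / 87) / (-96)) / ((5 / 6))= 25352734554 / 5211525101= 4.86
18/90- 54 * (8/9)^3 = -37.73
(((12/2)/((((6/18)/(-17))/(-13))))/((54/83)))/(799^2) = 1079/112659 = 0.01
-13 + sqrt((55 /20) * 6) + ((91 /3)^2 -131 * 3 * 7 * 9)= -214667 /9 + sqrt(66) /2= -23847.83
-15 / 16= -0.94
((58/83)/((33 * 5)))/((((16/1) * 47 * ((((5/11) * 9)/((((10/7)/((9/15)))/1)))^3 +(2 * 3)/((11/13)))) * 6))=87725/1136778090642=0.00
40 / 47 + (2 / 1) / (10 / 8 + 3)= 1056 / 799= 1.32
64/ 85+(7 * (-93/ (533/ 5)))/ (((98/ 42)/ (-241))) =28610687/ 45305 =631.51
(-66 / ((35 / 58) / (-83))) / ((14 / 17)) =2700654 / 245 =11023.08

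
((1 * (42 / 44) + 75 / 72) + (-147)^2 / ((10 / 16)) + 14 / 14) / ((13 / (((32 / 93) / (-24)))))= -45642163 / 1196910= -38.13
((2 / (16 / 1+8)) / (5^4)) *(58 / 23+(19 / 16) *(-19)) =-59 / 22080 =-0.00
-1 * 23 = -23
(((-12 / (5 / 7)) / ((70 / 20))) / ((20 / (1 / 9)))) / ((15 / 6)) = -0.01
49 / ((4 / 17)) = 833 / 4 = 208.25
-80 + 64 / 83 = -6576 / 83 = -79.23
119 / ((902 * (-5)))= -0.03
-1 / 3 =-0.33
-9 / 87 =-3 / 29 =-0.10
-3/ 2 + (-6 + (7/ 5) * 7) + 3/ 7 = 191/ 70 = 2.73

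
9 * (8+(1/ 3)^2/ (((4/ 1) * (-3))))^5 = 478689585080543/ 1632586752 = 293209.28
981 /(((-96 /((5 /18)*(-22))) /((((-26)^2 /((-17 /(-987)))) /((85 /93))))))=6199900707 /2312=2681617.95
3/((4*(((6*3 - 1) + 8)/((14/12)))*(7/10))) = 1/20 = 0.05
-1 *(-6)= 6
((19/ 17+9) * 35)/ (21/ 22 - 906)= -132440/ 338487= -0.39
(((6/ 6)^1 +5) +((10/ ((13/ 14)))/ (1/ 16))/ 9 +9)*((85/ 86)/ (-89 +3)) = -339575/ 865332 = -0.39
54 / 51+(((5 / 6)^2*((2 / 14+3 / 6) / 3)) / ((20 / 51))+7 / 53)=316937 / 201824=1.57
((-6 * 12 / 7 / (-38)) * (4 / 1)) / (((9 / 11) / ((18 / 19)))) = 3168 / 2527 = 1.25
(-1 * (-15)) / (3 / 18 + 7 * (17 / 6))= 3 / 4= 0.75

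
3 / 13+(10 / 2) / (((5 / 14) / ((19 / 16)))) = 1753 / 104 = 16.86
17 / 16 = 1.06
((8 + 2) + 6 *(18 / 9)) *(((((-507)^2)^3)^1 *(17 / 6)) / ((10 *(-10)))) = -10586882860506591.21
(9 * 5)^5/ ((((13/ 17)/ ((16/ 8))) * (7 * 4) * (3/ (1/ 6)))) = 957563.53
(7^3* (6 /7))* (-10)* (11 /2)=-16170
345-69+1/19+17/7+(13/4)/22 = 3261073/11704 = 278.63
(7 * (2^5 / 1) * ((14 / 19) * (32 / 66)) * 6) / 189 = 14336 / 5643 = 2.54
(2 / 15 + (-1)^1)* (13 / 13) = -13 / 15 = -0.87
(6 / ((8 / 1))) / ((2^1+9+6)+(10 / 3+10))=0.02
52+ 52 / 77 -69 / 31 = 120423 / 2387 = 50.45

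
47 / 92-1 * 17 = -1517 / 92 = -16.49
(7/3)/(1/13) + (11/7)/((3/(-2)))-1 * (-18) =331/7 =47.29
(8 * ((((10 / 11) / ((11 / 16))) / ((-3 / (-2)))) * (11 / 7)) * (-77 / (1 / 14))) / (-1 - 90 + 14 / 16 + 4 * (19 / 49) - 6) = 14049280 / 111219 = 126.32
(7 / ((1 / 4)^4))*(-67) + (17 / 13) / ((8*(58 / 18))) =-362112871 / 3016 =-120063.95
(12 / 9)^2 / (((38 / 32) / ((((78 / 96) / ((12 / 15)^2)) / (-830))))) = -65 / 28386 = -0.00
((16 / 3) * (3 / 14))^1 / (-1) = -8 / 7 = -1.14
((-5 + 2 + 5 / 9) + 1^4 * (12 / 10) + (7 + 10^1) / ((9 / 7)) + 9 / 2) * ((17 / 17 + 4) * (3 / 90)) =1483 / 540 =2.75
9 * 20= 180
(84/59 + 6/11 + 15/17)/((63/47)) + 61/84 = 881523/308924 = 2.85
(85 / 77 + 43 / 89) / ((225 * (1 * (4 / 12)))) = 0.02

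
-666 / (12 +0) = -111 / 2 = -55.50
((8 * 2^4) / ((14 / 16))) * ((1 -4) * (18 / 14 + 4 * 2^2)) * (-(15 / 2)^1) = 2787840 / 49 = 56894.69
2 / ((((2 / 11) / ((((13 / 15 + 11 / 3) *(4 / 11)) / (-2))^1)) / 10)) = -272 / 3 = -90.67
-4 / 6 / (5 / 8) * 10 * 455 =-14560 / 3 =-4853.33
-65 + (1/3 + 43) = -65/3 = -21.67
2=2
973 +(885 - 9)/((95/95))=1849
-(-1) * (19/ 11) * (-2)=-38/ 11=-3.45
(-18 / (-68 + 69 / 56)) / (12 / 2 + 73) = 1008 / 295381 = 0.00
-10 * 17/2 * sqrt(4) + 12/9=-506/3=-168.67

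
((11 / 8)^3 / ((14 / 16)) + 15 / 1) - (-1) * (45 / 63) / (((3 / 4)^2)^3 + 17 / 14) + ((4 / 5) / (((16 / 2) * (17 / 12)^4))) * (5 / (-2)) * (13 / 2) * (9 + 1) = 21582849127069 / 1493665509952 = 14.45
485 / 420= 1.15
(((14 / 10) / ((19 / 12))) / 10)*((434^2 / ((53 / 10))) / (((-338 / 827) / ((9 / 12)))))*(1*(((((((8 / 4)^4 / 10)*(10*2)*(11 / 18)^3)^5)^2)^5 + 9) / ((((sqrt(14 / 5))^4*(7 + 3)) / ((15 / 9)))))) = -1076275395564371899794075577032705906339224689134853417491428172572671936722559084281182444887762999707280216972974481521716794491985333206352565802962287714689215934906101467224230605118291525 / 586078052342836367077530498565180776757753235537278011346563853788857133249266046590256615954556254396896407385013545161965585846547532176175238948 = -1836402832800137385294870000000000000000000000.00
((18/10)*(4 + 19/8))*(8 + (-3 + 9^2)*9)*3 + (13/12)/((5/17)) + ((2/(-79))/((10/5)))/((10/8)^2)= 289678289/11850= 24445.43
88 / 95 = 0.93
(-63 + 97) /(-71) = -34 /71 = -0.48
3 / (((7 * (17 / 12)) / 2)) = 72 / 119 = 0.61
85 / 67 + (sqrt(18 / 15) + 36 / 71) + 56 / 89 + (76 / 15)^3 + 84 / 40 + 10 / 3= sqrt(30) / 5 + 394101058121 / 2857767750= 139.00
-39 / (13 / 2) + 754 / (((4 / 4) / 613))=462196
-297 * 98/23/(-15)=9702/115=84.37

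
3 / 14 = 0.21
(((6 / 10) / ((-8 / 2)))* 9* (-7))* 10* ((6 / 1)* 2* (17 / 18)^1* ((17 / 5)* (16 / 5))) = 291312 / 25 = 11652.48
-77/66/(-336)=1/288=0.00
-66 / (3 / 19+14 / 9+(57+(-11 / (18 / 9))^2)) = -45144 / 60851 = -0.74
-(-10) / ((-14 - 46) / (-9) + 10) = 3 / 5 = 0.60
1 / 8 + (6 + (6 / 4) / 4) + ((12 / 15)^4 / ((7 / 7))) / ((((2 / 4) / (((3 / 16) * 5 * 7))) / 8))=12377 / 250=49.51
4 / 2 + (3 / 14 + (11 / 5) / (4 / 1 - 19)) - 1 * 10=-8329 / 1050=-7.93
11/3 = 3.67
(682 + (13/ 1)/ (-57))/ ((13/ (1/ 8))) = 38861/ 5928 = 6.56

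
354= 354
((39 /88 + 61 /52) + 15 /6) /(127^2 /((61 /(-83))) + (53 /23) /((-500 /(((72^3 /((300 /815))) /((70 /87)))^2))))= -25291376796875 /44973765291306924887672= -0.00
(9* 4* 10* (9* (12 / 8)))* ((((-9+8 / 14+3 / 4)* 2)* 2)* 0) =0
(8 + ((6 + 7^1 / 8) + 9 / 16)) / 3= 247 / 48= 5.15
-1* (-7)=7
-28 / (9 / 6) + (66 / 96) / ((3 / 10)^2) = -397 / 36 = -11.03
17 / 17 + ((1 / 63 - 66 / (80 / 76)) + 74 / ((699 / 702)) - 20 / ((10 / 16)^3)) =-50852849 / 733950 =-69.29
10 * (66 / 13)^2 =43560 / 169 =257.75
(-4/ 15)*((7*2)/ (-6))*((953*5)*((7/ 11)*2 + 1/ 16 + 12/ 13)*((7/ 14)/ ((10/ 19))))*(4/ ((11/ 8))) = 1309824166/ 70785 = 18504.26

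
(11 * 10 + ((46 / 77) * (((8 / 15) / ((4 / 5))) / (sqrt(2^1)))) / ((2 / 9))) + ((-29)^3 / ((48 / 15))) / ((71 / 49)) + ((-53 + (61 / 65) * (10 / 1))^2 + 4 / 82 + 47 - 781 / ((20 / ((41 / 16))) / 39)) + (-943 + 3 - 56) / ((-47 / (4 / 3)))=-52347670987847 / 7399063360 + 69 * sqrt(2) / 77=-7073.64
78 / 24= 13 / 4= 3.25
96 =96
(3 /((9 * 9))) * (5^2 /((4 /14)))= 175 /54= 3.24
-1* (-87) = 87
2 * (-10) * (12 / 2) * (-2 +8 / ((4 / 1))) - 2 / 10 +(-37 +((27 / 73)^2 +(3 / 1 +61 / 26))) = -21972619 / 692770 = -31.72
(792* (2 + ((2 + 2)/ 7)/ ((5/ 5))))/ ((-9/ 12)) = -19008/ 7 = -2715.43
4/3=1.33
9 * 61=549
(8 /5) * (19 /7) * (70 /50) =6.08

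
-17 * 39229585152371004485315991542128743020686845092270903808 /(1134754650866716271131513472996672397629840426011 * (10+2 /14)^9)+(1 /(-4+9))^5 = -2082782438629392568754151942214577374039173829863113037801637 /4028976844740764150812838940662809171296298949308521869884375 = -0.52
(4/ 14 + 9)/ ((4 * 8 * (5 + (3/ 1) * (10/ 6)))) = 0.03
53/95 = 0.56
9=9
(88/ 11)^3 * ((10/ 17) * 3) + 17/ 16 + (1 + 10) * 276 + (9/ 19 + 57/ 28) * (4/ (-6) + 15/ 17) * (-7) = 20345399/ 5168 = 3936.80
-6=-6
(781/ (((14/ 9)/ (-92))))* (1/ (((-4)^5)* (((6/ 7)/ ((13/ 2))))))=700557/ 2048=342.07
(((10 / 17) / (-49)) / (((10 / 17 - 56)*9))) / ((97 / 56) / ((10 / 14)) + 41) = 0.00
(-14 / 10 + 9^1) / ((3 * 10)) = 19 / 75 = 0.25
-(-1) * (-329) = -329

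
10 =10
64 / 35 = 1.83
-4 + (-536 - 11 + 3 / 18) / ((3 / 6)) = -3293 / 3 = -1097.67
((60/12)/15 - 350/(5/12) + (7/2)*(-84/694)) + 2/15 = -4371976/5205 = -839.96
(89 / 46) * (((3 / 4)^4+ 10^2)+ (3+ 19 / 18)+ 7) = 22837489 / 105984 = 215.48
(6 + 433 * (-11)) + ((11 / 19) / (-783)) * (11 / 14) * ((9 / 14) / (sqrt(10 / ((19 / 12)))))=-4757 - 121 * sqrt(570) / 19439280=-4757.00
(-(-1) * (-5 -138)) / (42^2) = -143 / 1764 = -0.08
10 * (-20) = -200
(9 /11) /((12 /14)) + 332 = 7325 /22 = 332.95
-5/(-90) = 1/18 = 0.06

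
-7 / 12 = -0.58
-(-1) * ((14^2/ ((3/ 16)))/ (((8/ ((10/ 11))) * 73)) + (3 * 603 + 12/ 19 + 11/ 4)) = 332115989/ 183084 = 1814.01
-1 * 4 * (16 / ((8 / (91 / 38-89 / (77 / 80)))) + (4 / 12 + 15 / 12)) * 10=31348390 / 4389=7142.49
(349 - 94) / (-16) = -255 / 16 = -15.94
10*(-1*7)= -70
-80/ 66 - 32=-1096/ 33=-33.21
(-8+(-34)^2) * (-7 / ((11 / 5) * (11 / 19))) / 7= -109060 / 121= -901.32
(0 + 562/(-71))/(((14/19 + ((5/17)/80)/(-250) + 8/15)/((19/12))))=-3448994000/349543153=-9.87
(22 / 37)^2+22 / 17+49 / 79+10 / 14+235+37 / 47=144428894622 / 604888543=238.77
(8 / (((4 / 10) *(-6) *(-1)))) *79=790 / 3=263.33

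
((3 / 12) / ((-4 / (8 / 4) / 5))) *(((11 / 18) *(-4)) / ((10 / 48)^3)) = 4224 / 25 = 168.96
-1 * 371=-371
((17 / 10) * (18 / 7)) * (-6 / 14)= -459 / 245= -1.87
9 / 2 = 4.50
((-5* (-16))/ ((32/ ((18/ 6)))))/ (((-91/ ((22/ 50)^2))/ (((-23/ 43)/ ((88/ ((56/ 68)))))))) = 759/ 9503000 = 0.00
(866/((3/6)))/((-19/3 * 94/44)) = -128.01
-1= -1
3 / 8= 0.38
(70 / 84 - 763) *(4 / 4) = -4573 / 6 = -762.17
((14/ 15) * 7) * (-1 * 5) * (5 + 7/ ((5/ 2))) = -1274/ 5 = -254.80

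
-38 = -38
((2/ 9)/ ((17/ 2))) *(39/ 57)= 52/ 2907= 0.02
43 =43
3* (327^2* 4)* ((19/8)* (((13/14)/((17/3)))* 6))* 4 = 1426219002/119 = 11985033.63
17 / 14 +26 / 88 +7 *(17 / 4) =2407 / 77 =31.26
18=18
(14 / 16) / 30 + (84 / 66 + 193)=512957 / 2640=194.30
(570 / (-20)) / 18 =-19 / 12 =-1.58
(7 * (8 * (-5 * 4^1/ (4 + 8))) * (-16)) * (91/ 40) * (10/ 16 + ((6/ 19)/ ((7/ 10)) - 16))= -963326/ 19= -50701.37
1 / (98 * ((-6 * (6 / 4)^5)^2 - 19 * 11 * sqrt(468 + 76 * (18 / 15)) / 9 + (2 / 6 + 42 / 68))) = 625016832 * sqrt(3495) / 26454918411766957 + 19963831680 / 3779274058823851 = 0.00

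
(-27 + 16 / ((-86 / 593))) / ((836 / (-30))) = 88575 / 17974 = 4.93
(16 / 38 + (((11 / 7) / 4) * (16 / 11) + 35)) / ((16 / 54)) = 129249 / 1064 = 121.47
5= 5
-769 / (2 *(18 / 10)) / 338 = -3845 / 6084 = -0.63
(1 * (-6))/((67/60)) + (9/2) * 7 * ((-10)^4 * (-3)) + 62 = -63311206/67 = -944943.37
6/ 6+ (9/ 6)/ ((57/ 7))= 45/ 38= 1.18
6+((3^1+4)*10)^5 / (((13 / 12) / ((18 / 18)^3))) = 20168400078 / 13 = 1551415390.62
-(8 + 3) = -11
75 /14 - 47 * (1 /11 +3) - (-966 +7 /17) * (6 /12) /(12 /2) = -933839 /15708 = -59.45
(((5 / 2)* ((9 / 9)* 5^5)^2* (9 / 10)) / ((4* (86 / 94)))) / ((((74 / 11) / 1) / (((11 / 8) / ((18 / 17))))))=944130859375 / 814592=1159022.99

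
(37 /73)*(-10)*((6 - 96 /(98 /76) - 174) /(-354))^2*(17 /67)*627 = -15461391132000 /40878395971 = -378.23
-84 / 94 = -42 / 47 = -0.89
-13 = -13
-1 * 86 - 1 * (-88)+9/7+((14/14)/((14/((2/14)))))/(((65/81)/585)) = 1051/98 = 10.72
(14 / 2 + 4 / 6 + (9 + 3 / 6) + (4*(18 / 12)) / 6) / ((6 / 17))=1853 / 36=51.47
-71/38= -1.87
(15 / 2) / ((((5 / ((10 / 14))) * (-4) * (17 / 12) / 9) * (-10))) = 81 / 476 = 0.17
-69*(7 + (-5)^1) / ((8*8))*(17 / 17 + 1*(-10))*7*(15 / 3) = 21735 / 32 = 679.22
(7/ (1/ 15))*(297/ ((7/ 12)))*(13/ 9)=77220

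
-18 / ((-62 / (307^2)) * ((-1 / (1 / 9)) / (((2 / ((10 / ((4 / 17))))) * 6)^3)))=-1302898176 / 19037875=-68.44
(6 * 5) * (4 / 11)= 120 / 11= 10.91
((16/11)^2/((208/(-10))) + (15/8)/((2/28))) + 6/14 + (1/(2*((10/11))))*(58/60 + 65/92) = 8356470289/303903600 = 27.50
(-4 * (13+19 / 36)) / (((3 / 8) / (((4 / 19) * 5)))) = -151.89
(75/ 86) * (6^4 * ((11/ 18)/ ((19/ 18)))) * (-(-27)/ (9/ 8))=12830400/ 817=15704.28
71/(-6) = -71/6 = -11.83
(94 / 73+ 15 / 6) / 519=553 / 75774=0.01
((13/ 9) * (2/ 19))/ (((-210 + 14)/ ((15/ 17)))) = -65/ 94962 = -0.00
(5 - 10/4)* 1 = 5/2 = 2.50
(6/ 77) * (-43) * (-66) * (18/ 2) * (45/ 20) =4478.14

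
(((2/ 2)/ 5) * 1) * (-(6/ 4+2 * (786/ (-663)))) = 77/ 442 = 0.17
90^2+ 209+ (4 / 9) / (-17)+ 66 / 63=8900033 / 1071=8310.02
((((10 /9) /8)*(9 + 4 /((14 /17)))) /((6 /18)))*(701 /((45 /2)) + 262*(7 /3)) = 701116 /189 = 3709.61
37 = 37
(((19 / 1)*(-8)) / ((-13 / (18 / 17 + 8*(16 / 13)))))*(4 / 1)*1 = 1465280 / 2873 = 510.02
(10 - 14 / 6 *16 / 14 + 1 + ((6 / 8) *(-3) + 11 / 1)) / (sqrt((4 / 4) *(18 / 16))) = 205 *sqrt(2) / 18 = 16.11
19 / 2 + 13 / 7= 159 / 14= 11.36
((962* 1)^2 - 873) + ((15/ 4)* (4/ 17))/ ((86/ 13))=1351722997/ 1462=924571.13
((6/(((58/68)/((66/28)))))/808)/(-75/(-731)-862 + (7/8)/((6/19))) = -14763276/618063611599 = -0.00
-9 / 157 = -0.06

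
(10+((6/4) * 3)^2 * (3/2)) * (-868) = -70091/2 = -35045.50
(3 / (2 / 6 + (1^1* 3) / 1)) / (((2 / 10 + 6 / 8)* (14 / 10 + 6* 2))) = 90 / 1273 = 0.07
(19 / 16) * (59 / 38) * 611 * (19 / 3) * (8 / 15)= 684931 / 180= 3805.17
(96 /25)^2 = 9216 /625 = 14.75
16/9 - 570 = -5114/9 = -568.22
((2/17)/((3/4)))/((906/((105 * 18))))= 840/2567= 0.33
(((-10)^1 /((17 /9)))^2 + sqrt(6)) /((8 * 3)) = sqrt(6) /24 + 675 /578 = 1.27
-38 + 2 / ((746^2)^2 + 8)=-5884491107015 / 154855029132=-38.00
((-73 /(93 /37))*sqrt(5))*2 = -5402*sqrt(5) /93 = -129.88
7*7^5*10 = 1176490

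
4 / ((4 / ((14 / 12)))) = 7 / 6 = 1.17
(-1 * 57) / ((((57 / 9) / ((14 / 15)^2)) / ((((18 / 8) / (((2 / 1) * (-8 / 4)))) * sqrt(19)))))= 441 * sqrt(19) / 100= 19.22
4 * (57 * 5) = 1140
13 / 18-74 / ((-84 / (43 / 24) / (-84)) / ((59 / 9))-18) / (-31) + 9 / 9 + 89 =90.59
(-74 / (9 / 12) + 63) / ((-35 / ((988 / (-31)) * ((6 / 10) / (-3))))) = 105716 / 16275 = 6.50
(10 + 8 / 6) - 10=4 / 3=1.33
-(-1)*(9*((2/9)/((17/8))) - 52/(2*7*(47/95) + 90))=0.40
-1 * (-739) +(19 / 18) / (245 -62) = 2434285 / 3294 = 739.01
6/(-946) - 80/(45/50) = -378427/4257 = -88.90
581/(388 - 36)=581/352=1.65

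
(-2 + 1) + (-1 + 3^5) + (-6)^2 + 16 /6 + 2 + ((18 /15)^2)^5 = 8433351653 /29296875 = 287.86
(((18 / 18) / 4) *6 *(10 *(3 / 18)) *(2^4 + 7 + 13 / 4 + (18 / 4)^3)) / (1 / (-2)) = -4695 / 8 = -586.88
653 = 653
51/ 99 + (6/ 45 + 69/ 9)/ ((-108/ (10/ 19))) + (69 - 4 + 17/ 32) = 3973177/ 60192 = 66.01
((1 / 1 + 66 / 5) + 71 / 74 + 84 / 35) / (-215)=-6497 / 79550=-0.08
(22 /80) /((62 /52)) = 143 /620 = 0.23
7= 7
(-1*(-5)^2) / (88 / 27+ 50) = -675 / 1438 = -0.47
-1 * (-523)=523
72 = 72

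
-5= -5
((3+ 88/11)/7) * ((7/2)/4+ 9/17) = 2101/952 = 2.21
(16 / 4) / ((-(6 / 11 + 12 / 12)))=-44 / 17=-2.59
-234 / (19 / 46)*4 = -43056 / 19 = -2266.11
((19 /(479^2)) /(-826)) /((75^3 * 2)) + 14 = 2238684517124981 /159906036937500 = 14.00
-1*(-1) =1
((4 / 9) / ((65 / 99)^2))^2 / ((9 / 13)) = 2108304 / 1373125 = 1.54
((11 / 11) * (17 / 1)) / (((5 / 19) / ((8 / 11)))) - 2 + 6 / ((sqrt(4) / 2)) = 2804 / 55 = 50.98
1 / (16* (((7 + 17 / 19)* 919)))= 19 / 2205600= 0.00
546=546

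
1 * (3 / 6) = 1 / 2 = 0.50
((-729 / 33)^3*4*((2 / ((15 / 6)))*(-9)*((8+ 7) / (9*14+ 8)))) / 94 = 1549681956 / 4191319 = 369.74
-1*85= -85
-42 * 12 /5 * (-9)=4536 /5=907.20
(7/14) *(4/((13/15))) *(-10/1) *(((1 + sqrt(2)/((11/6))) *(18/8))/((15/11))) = -495/13 - 270 *sqrt(2)/13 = -67.45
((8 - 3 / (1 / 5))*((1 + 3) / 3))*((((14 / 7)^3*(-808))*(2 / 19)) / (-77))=-82.48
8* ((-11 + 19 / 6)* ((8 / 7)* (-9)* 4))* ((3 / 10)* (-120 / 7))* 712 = -9440945.63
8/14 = 4/7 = 0.57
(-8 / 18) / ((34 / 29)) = -58 / 153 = -0.38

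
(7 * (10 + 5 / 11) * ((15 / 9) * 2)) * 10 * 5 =402500 / 33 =12196.97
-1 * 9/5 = -9/5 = -1.80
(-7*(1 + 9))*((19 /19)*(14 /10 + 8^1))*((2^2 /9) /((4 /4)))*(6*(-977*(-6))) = -10285856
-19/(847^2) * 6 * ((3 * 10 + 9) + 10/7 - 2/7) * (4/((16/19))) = -304323/10043726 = -0.03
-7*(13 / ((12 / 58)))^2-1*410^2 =-7046503 / 36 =-195736.19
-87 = -87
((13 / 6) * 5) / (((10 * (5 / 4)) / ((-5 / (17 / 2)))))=-26 / 51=-0.51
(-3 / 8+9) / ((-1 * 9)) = -23 / 24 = -0.96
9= 9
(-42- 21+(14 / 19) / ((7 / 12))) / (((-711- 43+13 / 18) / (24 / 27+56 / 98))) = 215832 / 1803347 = 0.12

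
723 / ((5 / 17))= 12291 / 5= 2458.20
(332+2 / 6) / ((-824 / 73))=-72781 / 2472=-29.44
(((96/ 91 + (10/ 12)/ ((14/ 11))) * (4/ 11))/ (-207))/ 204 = -1867/ 126810684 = -0.00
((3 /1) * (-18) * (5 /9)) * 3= -90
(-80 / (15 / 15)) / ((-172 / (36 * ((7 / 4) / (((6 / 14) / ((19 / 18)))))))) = 9310 / 129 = 72.17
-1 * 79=-79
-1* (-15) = 15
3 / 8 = 0.38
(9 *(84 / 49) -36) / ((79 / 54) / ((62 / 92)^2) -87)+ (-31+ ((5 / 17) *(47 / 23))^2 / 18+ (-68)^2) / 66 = 11353352612909555 / 162569869454916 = 69.84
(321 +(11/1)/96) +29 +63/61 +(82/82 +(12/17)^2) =596811839/1692384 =352.65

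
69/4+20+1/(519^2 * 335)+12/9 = 13926412639/360943740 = 38.58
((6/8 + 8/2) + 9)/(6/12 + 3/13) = 715/38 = 18.82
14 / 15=0.93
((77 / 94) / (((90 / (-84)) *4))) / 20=-539 / 56400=-0.01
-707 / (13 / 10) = -7070 / 13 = -543.85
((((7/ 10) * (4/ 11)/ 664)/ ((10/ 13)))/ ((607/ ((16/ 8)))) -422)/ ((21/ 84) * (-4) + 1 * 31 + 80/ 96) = -70160580327/ 5126266750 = -13.69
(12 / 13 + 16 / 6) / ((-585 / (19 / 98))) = -0.00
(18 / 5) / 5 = 18 / 25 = 0.72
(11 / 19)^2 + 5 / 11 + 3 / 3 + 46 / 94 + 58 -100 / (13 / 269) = -2008.95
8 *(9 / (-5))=-72 / 5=-14.40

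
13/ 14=0.93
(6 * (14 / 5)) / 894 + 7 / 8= 5327 / 5960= 0.89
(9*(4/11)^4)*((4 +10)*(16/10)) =258048/73205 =3.53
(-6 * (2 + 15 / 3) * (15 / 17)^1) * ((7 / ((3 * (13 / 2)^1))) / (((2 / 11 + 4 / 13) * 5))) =-462 / 85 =-5.44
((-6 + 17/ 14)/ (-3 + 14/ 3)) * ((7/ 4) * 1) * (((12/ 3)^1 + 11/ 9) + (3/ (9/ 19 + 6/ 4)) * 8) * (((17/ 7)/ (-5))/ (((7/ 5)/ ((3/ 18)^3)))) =4454629/ 31752000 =0.14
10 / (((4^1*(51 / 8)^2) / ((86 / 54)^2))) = 295840 / 1896129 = 0.16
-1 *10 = -10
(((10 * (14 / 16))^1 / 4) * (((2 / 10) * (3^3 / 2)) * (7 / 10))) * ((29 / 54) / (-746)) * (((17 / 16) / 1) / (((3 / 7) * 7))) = -24157 / 22917120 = -0.00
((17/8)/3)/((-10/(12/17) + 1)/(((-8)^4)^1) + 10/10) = 1024/1441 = 0.71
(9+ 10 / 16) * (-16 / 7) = -22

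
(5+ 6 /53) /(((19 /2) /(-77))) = -41734 /1007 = -41.44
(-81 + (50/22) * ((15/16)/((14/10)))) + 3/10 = -79.18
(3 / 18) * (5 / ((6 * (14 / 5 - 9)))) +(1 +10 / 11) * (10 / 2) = 9.52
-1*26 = -26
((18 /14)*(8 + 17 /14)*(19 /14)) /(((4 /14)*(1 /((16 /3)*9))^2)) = 129652.90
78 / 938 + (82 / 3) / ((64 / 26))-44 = -738679 / 22512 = -32.81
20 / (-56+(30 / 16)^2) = -1280 / 3359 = -0.38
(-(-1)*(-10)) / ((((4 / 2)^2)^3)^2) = -5 / 2048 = -0.00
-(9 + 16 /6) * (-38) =1330 /3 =443.33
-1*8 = -8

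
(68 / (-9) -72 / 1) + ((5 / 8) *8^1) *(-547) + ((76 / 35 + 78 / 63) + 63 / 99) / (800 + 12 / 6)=-7821438851 / 2778930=-2814.55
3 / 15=1 / 5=0.20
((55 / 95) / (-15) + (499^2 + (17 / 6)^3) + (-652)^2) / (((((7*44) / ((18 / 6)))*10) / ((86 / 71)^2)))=25577402904007 / 26549938800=963.37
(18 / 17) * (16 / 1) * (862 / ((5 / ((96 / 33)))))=7944192 / 935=8496.46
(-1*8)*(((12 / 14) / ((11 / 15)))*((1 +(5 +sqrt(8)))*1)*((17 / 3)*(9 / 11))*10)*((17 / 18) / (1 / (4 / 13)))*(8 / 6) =-11097600 / 11011-3699200*sqrt(2) / 11011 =-1482.98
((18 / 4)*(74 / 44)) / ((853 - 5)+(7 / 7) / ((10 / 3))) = 1665 / 186626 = 0.01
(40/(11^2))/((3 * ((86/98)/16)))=31360/15609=2.01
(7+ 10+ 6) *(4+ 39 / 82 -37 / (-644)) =119691 / 1148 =104.26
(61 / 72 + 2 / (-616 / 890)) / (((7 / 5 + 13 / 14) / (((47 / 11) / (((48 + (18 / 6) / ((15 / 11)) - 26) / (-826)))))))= 5494768825 / 42956694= 127.91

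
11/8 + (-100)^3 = -999998.62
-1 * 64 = -64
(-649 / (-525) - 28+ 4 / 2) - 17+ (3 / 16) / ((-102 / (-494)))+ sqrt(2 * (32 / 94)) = -5834197 / 142800+ 4 * sqrt(94) / 47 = -40.03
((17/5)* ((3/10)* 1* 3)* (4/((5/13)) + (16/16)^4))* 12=52326/125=418.61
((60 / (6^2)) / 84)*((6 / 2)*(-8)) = -10 / 21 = -0.48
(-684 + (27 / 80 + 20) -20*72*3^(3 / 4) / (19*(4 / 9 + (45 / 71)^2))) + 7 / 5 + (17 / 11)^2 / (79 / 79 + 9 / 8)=-6399821 / 9680 -65331360*3^(3 / 4) / 729391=-865.31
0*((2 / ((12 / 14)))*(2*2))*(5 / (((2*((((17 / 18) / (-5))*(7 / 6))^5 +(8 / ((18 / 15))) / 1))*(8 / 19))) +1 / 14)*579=0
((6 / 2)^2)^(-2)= 1 / 81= 0.01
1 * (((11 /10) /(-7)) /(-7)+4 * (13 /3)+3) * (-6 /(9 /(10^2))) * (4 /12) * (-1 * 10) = 5984600 /1323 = 4523.51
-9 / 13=-0.69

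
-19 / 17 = -1.12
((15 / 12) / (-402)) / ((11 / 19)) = -95 / 17688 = -0.01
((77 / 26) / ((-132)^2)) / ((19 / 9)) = 7 / 86944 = 0.00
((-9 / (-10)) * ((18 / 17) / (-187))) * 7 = -567 / 15895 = -0.04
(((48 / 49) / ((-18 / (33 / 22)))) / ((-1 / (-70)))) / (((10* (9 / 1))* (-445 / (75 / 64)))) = 5 / 29904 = 0.00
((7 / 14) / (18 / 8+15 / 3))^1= 2 / 29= 0.07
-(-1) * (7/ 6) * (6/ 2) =7/ 2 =3.50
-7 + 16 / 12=-17 / 3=-5.67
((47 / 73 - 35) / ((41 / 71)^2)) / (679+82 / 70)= -221249490 / 1460652839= -0.15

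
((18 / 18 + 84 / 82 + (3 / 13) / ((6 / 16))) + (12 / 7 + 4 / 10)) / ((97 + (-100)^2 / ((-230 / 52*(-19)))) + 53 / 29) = 1123930351 / 51496045510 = 0.02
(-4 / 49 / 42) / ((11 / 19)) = -0.00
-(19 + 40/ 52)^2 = -66049/ 169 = -390.82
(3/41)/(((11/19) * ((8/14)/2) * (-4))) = -399/3608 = -0.11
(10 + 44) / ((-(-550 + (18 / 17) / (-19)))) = 8721 / 88834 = 0.10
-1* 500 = -500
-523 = -523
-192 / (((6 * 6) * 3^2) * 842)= -8 / 11367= -0.00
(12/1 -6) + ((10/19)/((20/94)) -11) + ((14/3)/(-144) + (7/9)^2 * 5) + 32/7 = 434143/86184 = 5.04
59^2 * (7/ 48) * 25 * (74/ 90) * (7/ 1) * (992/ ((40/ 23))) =4499780789/ 108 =41664636.94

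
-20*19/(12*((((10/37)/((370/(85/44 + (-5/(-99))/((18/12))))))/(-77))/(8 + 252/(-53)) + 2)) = -682089574320/43079217781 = -15.83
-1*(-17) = 17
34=34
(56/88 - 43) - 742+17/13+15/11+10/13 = -10152/13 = -780.92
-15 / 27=-5 / 9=-0.56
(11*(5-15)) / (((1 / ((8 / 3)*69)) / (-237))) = 4796880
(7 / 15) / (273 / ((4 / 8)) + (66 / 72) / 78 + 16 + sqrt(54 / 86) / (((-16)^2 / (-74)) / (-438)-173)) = 13931493797946816 * sqrt(129) / 23380574324618777843065147 + 19414068556509426607080 / 23380574324618777843065147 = 0.00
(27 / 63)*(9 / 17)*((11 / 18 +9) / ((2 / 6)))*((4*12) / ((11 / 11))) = 37368 / 119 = 314.02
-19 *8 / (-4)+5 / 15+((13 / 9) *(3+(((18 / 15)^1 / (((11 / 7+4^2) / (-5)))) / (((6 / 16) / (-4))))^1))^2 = 159781186 / 1225449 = 130.39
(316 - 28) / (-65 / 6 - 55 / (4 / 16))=-1728 / 1385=-1.25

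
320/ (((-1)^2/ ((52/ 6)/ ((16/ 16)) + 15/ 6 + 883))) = 858400/ 3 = 286133.33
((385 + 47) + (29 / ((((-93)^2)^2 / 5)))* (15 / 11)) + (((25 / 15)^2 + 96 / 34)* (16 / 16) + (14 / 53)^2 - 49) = 5090800974298081 / 13097966798961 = 388.67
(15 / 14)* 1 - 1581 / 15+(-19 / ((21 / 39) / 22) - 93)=-68153 / 70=-973.61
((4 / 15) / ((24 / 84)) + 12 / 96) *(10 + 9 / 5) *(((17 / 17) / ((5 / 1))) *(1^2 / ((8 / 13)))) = 97409 / 24000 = 4.06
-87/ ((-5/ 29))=504.60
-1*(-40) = 40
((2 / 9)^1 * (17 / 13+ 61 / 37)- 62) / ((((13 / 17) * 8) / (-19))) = 4765219 / 25012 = 190.52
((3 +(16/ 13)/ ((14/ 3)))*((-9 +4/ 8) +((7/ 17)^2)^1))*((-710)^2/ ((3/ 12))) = -1441781451000/ 26299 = -54822672.00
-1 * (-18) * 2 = 36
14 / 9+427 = 3857 / 9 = 428.56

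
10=10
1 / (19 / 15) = 15 / 19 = 0.79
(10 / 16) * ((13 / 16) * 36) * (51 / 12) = 9945 / 128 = 77.70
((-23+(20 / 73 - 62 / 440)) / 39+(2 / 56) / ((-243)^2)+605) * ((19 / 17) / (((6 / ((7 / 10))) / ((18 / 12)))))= 30969727246754 / 261975317175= 118.22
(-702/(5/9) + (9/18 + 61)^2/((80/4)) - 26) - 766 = -149319/80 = -1866.49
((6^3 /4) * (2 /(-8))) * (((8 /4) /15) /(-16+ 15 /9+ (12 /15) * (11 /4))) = 27 /182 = 0.15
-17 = -17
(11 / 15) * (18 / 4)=33 / 10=3.30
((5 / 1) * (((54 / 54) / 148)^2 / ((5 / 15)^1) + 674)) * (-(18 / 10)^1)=-132869691 / 21904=-6066.00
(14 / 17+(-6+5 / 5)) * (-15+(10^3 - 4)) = -69651 / 17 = -4097.12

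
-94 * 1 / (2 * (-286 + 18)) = 0.18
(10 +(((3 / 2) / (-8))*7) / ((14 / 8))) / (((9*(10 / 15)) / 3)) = 37 / 8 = 4.62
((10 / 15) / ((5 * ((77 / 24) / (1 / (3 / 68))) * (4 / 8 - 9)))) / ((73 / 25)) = -640 / 16863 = -0.04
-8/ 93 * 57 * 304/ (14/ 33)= -762432/ 217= -3513.51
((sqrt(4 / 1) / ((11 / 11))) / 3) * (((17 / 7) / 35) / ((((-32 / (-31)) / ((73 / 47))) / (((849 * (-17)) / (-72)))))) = 185083981 / 13265280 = 13.95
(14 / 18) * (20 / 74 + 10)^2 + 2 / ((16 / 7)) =8172647 / 98568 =82.91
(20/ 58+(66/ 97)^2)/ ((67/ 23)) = 5069522/ 18281687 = 0.28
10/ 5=2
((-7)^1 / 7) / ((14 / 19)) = -19 / 14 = -1.36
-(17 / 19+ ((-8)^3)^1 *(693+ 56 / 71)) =479190345 / 1349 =355218.94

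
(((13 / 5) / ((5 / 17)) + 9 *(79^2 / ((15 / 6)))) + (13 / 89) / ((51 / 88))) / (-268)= -2550542629 / 30411300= -83.87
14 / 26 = 7 / 13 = 0.54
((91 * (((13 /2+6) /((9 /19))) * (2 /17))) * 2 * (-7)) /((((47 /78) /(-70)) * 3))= 1101373000 /7191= 153159.92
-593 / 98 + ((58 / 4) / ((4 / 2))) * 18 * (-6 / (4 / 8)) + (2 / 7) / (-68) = -1309522 / 833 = -1572.06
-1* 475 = -475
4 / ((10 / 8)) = 16 / 5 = 3.20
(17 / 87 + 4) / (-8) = -365 / 696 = -0.52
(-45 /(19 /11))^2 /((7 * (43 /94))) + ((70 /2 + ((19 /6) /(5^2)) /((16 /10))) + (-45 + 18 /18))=5295120799 /26078640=203.04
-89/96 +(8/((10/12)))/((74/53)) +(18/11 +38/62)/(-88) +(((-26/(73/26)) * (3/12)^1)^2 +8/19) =78942309593567/6745114817760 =11.70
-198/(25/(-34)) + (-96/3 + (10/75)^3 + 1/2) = 1605031/6750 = 237.78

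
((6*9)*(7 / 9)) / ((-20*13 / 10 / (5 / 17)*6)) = -35 / 442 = -0.08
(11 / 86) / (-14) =-0.01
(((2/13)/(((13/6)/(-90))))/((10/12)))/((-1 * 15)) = 432/845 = 0.51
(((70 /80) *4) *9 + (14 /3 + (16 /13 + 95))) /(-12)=-10327 /936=-11.03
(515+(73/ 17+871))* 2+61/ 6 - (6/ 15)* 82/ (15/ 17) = 7021633/ 2550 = 2753.58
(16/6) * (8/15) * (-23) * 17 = -25024/45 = -556.09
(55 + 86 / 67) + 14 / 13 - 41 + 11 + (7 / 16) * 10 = 221133 / 6968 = 31.74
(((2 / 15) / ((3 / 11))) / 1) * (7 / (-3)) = -154 / 135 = -1.14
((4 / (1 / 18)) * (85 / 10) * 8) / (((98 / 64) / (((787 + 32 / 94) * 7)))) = 5797647360 / 329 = 17622028.45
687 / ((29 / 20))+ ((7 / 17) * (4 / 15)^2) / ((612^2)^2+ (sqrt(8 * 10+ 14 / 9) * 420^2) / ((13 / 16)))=30990056332389179273669571 / 65408415839831572271600 - 4459 * sqrt(734) / 41410293614458885065744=473.79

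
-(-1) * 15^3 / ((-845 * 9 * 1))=-75 / 169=-0.44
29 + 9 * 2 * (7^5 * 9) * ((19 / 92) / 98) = 5766.79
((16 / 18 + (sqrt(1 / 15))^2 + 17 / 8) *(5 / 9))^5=1677481467044549 / 114254951251968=14.68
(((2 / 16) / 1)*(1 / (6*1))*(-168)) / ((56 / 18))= -9 / 8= -1.12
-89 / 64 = -1.39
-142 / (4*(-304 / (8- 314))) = -10863 / 304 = -35.73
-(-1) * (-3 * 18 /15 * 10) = -36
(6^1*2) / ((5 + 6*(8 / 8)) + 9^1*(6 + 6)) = 12 / 119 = 0.10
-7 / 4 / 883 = -7 / 3532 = -0.00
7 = 7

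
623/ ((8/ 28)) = 4361/ 2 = 2180.50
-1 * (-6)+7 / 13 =85 / 13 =6.54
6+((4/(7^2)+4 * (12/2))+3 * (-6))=592/49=12.08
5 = 5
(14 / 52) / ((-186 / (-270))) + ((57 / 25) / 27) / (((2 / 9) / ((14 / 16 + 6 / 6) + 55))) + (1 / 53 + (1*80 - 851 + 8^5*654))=36617054578471 / 1708720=21429523.02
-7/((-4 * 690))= 7/2760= 0.00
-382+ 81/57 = -7231/19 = -380.58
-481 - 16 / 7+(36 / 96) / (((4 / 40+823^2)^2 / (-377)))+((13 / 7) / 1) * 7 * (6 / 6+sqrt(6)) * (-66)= -858 * sqrt(6) - 123069592841092249 / 91754941941362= -3442.95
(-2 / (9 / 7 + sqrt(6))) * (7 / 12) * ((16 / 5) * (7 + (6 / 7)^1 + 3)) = 4256 / 355 - 29792 * sqrt(6) / 3195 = -10.85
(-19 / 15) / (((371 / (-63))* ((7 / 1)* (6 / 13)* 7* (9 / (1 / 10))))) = 247 / 2337300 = 0.00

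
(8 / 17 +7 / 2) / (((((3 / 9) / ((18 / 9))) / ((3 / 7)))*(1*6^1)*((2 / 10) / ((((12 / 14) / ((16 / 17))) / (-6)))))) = -2025 / 1568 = -1.29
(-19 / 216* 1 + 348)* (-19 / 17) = -1427831 / 3672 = -388.84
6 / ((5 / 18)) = 108 / 5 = 21.60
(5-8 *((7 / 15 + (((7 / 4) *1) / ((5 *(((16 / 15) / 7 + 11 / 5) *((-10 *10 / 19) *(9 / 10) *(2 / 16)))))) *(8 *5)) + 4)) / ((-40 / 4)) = -3229 / 650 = -4.97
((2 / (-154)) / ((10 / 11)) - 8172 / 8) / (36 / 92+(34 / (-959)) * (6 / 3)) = -112657703 / 35335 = -3188.28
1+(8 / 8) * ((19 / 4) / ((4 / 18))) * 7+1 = 1213 / 8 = 151.62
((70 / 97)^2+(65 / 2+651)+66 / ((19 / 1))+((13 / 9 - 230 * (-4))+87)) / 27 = 5457324497 / 86882706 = 62.81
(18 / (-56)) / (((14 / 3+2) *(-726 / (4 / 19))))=0.00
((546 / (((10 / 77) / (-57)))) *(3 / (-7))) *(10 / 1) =1027026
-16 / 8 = -2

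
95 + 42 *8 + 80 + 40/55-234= 3055/11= 277.73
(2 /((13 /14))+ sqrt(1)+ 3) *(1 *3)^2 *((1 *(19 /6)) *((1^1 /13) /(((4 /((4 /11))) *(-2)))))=-1140 /1859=-0.61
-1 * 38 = -38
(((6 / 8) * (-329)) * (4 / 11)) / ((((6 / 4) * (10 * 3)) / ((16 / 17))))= -5264 / 2805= -1.88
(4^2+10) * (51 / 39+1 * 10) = 294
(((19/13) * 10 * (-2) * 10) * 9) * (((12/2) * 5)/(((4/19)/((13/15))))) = -324900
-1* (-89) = 89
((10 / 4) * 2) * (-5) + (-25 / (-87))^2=-188600 / 7569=-24.92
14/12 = 7/6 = 1.17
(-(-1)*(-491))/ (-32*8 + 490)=-491/ 234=-2.10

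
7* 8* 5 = 280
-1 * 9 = -9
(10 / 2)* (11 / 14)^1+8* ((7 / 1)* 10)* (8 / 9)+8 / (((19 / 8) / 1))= 1209149 / 2394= 505.07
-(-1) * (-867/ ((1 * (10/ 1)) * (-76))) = 1.14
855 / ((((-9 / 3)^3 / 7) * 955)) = -133 / 573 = -0.23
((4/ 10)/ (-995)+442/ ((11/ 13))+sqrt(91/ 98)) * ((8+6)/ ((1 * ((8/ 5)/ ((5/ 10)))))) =5 * sqrt(182)/ 16+25013037/ 10945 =2289.56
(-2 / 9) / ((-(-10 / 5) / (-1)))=1 / 9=0.11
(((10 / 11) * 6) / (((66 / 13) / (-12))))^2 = 2433600 / 14641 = 166.22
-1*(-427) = 427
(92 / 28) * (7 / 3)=23 / 3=7.67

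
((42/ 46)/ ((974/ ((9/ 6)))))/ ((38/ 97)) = 6111/ 1702552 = 0.00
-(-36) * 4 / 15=48 / 5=9.60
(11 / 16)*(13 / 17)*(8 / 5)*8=572 / 85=6.73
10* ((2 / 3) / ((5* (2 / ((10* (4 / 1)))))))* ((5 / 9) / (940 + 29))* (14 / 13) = 5600 / 340119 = 0.02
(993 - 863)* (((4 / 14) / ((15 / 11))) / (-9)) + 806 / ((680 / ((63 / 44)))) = -3758599 / 2827440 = -1.33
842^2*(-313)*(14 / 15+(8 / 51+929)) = -206392345786.81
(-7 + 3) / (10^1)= -2 / 5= -0.40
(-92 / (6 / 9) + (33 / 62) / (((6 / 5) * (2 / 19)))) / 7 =-19.11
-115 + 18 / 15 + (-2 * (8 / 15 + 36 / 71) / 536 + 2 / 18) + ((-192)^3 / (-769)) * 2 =18294.34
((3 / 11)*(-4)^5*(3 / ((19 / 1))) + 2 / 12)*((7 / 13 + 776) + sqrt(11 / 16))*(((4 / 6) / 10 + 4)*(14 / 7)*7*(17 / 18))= -269116906709 / 146718 - 399876533*sqrt(11) / 677160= -1836204.55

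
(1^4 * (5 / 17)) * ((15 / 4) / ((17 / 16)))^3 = 1080000 / 83521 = 12.93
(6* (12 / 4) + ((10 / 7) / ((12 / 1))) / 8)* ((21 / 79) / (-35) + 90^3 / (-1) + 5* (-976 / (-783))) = -1364750781000697 / 103919760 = -13132736.07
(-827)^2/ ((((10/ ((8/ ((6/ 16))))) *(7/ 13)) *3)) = 903220.52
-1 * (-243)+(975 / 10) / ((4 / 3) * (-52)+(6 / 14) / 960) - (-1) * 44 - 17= 125142390 / 465917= 268.59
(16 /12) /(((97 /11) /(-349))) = -15356 /291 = -52.77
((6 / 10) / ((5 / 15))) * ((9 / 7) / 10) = 81 / 350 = 0.23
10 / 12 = 5 / 6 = 0.83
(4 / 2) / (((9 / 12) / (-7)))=-56 / 3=-18.67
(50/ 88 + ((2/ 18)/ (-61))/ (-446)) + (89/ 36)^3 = 109453289689/ 6981277248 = 15.68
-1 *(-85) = 85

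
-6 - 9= -15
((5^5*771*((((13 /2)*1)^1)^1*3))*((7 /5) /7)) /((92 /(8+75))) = 1559829375 /184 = 8477333.56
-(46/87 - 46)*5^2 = 98900/87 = 1136.78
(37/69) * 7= 259/69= 3.75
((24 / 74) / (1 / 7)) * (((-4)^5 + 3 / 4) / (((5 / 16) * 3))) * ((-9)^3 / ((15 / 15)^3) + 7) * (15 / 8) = 124116132 / 37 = 3354490.05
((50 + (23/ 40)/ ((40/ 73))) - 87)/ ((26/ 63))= -3623823/ 41600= -87.11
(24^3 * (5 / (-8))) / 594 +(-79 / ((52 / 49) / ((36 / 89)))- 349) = -5010072 / 12727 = -393.66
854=854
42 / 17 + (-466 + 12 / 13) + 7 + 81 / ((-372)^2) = -1548192075 / 3398096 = -455.61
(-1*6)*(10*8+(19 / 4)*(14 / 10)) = -5199 / 10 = -519.90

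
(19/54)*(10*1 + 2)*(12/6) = 76/9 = 8.44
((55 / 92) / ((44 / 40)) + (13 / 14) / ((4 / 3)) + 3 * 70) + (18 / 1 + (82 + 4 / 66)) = 13231517 / 42504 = 311.30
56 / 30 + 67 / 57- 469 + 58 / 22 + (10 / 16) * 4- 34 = -1034177 / 2090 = -494.82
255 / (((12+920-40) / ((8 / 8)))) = 255 / 892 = 0.29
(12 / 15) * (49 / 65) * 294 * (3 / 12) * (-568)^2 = 4647721344 / 325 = 14300681.06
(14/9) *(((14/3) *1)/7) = 28/27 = 1.04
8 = 8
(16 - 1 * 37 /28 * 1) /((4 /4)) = 411 /28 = 14.68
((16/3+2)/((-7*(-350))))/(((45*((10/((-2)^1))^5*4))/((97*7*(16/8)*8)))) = -4268/73828125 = -0.00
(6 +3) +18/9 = 11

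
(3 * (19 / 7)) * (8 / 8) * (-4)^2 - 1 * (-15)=145.29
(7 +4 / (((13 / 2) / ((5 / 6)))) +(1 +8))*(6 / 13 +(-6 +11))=45724 / 507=90.19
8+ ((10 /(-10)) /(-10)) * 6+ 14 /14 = 48 /5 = 9.60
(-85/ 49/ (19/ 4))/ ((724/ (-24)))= 2040/ 168511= 0.01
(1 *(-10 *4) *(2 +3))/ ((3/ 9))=-600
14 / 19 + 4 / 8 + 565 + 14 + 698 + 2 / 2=48611 / 38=1279.24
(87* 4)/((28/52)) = 4524/7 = 646.29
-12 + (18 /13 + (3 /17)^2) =-39765 /3757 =-10.58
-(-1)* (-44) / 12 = -11 / 3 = -3.67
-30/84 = -5/14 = -0.36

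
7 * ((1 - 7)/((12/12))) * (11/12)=-77/2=-38.50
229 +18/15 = 1151/5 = 230.20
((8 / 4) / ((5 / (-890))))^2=126736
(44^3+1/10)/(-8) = -851841/80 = -10648.01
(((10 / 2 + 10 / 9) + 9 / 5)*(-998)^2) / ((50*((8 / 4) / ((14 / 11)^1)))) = 1241020984 / 12375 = 100284.52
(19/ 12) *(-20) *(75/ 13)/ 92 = -2375/ 1196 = -1.99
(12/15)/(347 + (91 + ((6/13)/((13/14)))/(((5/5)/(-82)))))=338/167835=0.00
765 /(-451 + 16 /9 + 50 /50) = -1.71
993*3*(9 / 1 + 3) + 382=36130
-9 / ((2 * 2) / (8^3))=-1152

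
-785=-785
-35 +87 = 52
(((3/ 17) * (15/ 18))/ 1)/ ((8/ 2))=5/ 136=0.04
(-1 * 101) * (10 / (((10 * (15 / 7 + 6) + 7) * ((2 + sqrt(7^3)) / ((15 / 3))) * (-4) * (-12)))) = 17675 / 2518092 - 123725 * sqrt(7) / 5036184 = -0.06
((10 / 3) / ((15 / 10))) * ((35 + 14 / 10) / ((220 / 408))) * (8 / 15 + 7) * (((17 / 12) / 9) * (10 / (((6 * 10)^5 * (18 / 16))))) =2971787 / 1461462750000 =0.00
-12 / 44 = -3 / 11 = -0.27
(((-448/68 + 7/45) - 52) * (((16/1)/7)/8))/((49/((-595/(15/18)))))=178804/735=243.27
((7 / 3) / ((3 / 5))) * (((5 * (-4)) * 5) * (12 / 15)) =-2800 / 9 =-311.11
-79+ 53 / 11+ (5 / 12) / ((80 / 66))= -25991 / 352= -73.84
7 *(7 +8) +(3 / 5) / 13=6828 / 65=105.05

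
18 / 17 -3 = -33 / 17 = -1.94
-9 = -9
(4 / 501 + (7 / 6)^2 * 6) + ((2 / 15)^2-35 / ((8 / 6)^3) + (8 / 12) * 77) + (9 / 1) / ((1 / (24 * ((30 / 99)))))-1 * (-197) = 8126688547 / 26452800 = 307.21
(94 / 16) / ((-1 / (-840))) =4935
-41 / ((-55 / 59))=2419 / 55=43.98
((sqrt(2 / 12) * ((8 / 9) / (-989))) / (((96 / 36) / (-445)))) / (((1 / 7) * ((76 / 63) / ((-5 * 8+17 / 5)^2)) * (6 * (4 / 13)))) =257.80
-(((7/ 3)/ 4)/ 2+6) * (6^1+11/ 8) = -8909/ 192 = -46.40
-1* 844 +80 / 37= -31148 / 37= -841.84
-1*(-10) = 10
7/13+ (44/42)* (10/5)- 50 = -12931/273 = -47.37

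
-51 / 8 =-6.38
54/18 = 3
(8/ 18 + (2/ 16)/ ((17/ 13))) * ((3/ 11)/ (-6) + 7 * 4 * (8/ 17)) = 1082057/ 152592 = 7.09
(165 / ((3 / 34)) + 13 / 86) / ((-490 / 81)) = -13027473 / 42140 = -309.15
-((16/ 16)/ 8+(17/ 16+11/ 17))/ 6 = -499/ 1632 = -0.31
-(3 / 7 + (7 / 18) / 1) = -103 / 126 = -0.82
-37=-37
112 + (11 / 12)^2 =16249 / 144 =112.84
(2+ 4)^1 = 6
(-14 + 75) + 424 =485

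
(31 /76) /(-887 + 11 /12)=-3 /6517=-0.00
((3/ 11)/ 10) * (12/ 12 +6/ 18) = 2/ 55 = 0.04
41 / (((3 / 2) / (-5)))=-410 / 3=-136.67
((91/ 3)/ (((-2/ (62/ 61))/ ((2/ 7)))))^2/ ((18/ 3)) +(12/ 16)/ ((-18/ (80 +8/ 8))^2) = 29610569/ 1607472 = 18.42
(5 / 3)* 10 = 50 / 3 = 16.67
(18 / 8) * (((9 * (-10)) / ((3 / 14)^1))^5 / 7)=-4200789600000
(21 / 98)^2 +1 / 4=0.30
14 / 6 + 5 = 22 / 3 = 7.33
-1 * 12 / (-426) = 2 / 71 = 0.03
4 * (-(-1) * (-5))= -20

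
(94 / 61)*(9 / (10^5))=423 / 3050000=0.00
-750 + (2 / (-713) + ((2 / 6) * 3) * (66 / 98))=-26179319 / 34937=-749.33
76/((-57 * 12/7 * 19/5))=-35/171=-0.20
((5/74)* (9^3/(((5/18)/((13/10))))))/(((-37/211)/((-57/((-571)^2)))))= 1025818911/4463501290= 0.23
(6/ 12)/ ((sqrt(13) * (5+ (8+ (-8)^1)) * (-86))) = -sqrt(13)/ 11180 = -0.00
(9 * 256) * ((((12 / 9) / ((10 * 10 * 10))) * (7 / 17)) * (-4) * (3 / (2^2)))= -8064 / 2125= -3.79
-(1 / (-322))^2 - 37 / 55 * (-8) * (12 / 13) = 368284853 / 74134060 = 4.97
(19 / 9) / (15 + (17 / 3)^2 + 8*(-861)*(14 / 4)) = -19 / 216548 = -0.00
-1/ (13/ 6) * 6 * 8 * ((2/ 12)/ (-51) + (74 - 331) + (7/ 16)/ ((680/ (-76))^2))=1069522057/ 187850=5693.49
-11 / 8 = -1.38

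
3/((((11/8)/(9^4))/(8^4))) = 58633867.64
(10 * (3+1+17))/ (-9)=-70/ 3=-23.33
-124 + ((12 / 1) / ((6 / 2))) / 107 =-123.96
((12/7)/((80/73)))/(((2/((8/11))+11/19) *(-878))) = -0.00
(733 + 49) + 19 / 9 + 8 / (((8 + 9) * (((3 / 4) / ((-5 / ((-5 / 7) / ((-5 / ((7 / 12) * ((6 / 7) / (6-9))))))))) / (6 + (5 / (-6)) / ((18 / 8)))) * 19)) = 377827 / 459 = 823.15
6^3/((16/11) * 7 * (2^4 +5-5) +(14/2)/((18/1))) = 42768/32333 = 1.32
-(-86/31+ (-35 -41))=78.77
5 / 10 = 1 / 2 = 0.50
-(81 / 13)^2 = -6561 / 169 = -38.82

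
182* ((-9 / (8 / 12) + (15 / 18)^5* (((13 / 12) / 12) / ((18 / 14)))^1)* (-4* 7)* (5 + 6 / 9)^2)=24993297964453 / 11337408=2204498.41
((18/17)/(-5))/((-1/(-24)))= -432/85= -5.08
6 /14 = 3 /7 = 0.43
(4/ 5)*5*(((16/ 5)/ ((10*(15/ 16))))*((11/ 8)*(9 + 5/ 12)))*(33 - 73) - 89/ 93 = -4938899/ 6975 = -708.09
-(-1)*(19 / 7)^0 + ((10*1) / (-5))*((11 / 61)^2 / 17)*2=62773 / 63257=0.99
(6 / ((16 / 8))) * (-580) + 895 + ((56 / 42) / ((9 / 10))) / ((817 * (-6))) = -55919585 / 66177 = -845.00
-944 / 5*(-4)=3776 / 5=755.20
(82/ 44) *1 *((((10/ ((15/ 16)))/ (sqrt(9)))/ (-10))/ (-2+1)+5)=9881/ 990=9.98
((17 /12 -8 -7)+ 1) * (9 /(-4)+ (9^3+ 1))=-439561 /48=-9157.52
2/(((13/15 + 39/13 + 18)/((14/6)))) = 0.21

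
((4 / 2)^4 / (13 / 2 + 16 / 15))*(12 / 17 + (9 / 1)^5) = 481845600 / 3859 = 124862.81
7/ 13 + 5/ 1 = 72/ 13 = 5.54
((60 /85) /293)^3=1728 /123580408141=0.00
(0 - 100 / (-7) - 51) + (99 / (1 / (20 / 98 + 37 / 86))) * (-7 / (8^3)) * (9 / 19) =-217389899 / 5856256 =-37.12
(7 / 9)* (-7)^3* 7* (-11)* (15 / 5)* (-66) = -4067294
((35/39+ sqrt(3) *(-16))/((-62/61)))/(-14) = 305/4836 - 244 *sqrt(3)/217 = -1.88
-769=-769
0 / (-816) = 0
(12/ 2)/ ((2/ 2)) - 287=-281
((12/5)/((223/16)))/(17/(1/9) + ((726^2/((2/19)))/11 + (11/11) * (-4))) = 192/507716365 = 0.00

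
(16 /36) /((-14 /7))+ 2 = 16 /9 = 1.78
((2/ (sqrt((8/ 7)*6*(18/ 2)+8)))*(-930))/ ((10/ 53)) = -4929*sqrt(854)/ 122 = -1180.67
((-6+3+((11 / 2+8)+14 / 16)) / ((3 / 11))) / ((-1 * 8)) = -1001 / 192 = -5.21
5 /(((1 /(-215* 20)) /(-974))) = 20941000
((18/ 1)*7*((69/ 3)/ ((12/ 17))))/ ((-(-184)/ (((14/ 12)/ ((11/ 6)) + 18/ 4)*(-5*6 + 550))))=2622165/ 44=59594.66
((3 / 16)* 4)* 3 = 9 / 4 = 2.25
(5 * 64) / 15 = 64 / 3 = 21.33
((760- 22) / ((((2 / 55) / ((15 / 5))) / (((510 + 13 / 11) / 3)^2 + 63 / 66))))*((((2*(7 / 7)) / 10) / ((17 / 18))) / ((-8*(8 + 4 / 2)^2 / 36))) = -630043551531 / 37400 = -16846084.27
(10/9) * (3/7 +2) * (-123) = -6970/21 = -331.90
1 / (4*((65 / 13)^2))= 0.01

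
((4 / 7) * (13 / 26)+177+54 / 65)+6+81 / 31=2633818 / 14105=186.73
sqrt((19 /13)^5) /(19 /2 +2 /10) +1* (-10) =-10 +3610* sqrt(247) /213109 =-9.73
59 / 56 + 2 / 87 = 5245 / 4872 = 1.08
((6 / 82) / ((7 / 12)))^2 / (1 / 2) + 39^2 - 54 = 1467.03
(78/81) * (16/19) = 0.81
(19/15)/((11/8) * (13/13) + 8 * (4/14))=1064/3075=0.35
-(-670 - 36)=706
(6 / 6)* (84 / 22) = 42 / 11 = 3.82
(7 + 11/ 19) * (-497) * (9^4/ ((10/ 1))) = -234778824/ 95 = -2471356.04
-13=-13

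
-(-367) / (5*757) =367 / 3785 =0.10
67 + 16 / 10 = 343 / 5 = 68.60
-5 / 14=-0.36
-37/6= -6.17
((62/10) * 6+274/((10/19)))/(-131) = -2789/655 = -4.26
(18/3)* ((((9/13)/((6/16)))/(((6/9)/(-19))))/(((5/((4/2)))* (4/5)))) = -2052/13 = -157.85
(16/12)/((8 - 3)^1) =4/15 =0.27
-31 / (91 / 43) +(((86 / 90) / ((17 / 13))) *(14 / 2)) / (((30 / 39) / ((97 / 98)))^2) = -6.18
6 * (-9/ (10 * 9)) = -0.60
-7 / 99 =-0.07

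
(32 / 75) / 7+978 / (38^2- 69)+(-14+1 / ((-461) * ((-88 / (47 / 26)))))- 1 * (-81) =17058686909 / 251706000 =67.77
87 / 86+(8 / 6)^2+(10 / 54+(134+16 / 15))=1602659 / 11610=138.04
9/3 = 3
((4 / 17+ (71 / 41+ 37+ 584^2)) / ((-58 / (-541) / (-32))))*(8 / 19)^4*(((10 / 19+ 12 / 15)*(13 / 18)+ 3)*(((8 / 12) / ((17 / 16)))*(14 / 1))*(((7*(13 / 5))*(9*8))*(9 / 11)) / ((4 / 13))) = -90704670175597450663821312 / 233980893981725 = -387658447799.08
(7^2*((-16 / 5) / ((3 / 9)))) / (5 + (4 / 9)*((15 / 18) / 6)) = -95256 / 1025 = -92.93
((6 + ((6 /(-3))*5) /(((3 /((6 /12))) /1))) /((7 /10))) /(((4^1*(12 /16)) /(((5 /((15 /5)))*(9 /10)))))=3.10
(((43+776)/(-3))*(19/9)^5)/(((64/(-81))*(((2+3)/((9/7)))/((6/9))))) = 2483.74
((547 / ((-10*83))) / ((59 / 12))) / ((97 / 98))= -0.14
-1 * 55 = -55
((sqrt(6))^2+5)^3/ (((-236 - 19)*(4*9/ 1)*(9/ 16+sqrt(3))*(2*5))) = 2662/ 875925 - 42592*sqrt(3)/ 7883325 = -0.01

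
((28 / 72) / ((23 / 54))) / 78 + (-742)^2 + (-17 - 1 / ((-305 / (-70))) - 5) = 20082663131 / 36478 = 550541.78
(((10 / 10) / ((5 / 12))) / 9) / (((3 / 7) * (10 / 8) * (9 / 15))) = 112 / 135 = 0.83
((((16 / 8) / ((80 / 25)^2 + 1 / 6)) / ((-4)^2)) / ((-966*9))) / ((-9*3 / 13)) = 325 / 488568024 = 0.00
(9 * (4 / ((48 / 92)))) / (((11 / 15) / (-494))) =-511290 / 11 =-46480.91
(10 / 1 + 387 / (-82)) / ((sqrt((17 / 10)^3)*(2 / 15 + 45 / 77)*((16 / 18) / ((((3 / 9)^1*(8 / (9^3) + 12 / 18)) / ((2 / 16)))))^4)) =49639388847448400*sqrt(170) / 11416686345538407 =56.69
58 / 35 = 1.66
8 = 8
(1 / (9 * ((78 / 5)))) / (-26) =-0.00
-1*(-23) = 23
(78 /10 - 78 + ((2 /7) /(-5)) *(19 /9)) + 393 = 101644 /315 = 322.68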